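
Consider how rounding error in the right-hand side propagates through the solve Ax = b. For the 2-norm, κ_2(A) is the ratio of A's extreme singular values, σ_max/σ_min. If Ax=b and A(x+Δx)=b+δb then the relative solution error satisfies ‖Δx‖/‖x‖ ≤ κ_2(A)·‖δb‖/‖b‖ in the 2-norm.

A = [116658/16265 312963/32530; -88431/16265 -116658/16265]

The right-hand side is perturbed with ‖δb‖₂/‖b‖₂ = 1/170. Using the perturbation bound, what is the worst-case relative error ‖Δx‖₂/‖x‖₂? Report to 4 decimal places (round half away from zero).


1.5308

M = AᵀA = [857165229/10582009 1142840097/10582009; 1142840097/10582009 6095287809/42328036]. tr(M)=9523948725/42328036, det(M)=31640625/42328036
char-poly roots: 225 and 140625/42328036
κ_2(A) = √(λ_max/λ_min) = √(225 / (140625/42328036)) = 260.2400
κ_2(A)·‖δb‖/‖b‖ = 1.5308


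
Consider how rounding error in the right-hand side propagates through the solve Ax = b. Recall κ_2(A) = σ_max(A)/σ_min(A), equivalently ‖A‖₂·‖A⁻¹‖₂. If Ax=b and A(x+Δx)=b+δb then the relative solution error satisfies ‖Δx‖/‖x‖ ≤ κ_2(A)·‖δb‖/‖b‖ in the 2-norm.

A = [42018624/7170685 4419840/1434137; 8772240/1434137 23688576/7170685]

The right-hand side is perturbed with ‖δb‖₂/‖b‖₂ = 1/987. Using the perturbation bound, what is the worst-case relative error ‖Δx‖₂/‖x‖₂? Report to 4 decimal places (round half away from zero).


M = AᵀA = [4386884219136/61139980225 93583226880/2445599209; 93583226880/2445599209 1247946817536/61139980225]. tr(M)=19497685248/211557025, det(M)=1358954496/5288925625
solving λ² − 19497685248/211557025·λ + 1358954496/5288925625 = 0 gives λ = 2304/25, 589824/211557025
σ_max=√(2304/25)=(48/5), σ_min=√(589824/211557025)=(768/14545) → κ = 181.8125
bound on ‖Δx‖/‖x‖: κ·ε = 181.8125·1/987 = 0.1842

0.1842


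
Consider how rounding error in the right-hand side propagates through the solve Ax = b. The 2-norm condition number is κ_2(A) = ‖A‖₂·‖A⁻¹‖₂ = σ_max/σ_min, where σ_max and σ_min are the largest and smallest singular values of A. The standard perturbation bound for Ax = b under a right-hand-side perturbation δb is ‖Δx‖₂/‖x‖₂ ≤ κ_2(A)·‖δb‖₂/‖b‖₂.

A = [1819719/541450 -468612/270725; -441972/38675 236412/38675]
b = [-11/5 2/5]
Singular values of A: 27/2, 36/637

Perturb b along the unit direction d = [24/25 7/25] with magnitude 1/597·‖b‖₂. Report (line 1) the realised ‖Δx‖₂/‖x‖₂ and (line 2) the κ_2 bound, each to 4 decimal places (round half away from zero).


0.0019
0.4001

largest singular value 27/2, smallest 36/637
condition number: (27/2) ÷ (36/637) = 238.8750
perturbation bound = 238.8750·1/597 = 0.4001
solve Ax = b  →  x = [-16.7190 -31.1906]
‖b‖₂ = 2.2361 and ‖x‖₂ = 35.3890
re-solving with b+δb shifts x by Δx of norm 0.0663
relative error = 0.0019
so the bound overstates the realised error by a factor of ≈ 213.6568 (computed from the unrounded values)


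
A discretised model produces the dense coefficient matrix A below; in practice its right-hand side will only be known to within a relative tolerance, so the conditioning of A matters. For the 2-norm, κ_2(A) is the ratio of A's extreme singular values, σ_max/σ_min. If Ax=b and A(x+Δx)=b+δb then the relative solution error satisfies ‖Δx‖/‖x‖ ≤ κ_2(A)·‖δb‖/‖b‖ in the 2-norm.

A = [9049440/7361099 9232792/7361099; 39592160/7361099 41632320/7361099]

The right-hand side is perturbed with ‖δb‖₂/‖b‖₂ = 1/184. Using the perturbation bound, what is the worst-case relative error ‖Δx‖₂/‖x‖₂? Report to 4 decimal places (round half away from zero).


M = AᵀA = [981220403200/32234252521 1030258817280/32234252521; 1030258817280/32234252521 1081793287744/32234252521]. tr(M)=2453048384/38328481, det(M)=1638400/38328481
eigenvalues of AᵀA: λ = (tr ± √(tr²−4·det))/2 = 64, 25600/38328481
σ_max=√64=8, σ_min=√(25600/38328481)=(160/6191) → κ = 309.5500
worst-case relative error ≤ 309.5500 × 1/184 = 1.6823

1.6823


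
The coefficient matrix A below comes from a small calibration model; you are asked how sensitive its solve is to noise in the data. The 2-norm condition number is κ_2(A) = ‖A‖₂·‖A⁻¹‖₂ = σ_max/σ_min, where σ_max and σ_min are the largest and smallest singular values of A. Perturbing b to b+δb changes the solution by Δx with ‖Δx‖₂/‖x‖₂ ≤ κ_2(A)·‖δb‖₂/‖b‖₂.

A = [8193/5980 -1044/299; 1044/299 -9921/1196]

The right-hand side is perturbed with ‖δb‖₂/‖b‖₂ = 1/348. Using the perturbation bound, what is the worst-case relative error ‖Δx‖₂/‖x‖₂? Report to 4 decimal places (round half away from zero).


0.3305

AᵀA = [2976921/211600 -89262/2645; -89262/2645 685593/8464]; tr = 10058373/105800, det = 2313441/3385600
eigenvalues of AᵀA: λ = (tr ± √(tr²−4·det))/2 = 1521/16, 1521/211600
so κ_2 = √((1521/16) / (1521/211600)) = 115.0000
perturbation bound = 115.0000·1/348 = 0.3305


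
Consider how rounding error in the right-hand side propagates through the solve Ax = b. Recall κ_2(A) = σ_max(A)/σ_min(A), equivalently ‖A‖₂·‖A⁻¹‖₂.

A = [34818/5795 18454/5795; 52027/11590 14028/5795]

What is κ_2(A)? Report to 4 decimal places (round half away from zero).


289.7500

AᵀA = [302239249/5373124 40297950/1343281; 40297950/1343281 21493396/1343281]; tr = 388212833/5373124, det = 83521/1343281
λ_max, λ_min = (388212833/5373124 ± √150702023406852225/28870461519376)/2 = 289/4, 1156/1343281
κ = σ_max/σ_min = (17/2)/(34/1159) = 289.7500


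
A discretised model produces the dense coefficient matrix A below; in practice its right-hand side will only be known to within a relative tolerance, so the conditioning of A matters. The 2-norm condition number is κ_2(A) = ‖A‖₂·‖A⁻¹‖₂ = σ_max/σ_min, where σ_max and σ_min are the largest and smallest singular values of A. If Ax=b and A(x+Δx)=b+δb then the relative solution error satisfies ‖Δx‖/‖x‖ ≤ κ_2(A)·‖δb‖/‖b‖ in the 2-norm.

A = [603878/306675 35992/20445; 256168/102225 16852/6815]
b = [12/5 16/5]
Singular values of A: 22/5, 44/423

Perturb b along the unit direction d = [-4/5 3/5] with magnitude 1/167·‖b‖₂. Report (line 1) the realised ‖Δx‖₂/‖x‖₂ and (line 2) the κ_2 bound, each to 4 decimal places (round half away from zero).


0.2533
0.2533

largest singular value 22/5, smallest 44/423
κ = σ_max/σ_min = (22/5)/(44/423) = 42.3000
worst-case relative error ≤ 42.3000 × 1/167 = 0.2533
solve Ax = b  →  x = [0.6583 0.6270]
2-norm of b is 4.0000; of x, 0.9091
with δb = [-0.0192 0.0144], A·Δx = δb → ‖Δx‖ = 0.2303
realised ‖Δx‖/‖x‖ = 0.2533
so the bound is sharp here: realised error equals the bound


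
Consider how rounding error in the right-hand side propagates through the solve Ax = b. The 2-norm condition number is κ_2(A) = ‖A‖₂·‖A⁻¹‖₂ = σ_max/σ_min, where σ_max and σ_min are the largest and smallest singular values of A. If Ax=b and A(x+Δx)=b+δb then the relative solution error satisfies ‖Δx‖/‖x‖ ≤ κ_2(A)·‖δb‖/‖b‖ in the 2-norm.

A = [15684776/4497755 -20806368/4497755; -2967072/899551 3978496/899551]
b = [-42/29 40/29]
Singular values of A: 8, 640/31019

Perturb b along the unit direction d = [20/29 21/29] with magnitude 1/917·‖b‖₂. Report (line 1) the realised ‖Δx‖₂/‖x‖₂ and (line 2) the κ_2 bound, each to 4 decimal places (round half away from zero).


largest singular value 8, smallest 640/31019
κ = σ_max/σ_min = 8/(640/31019) = 387.7375
worst-case relative error ≤ 387.7375 × 1/917 = 0.4228
solve Ax = b  →  x = [-0.1500 0.2000]
‖b‖₂ = 2.0000 and ‖x‖₂ = 0.2500
re-solving with b+δb shifts x by Δx of norm 0.1057
realised ‖Δx‖/‖x‖ = 0.4228
realised/bound = 1 exactly: the bound is attained for this b and d

0.4228
0.4228


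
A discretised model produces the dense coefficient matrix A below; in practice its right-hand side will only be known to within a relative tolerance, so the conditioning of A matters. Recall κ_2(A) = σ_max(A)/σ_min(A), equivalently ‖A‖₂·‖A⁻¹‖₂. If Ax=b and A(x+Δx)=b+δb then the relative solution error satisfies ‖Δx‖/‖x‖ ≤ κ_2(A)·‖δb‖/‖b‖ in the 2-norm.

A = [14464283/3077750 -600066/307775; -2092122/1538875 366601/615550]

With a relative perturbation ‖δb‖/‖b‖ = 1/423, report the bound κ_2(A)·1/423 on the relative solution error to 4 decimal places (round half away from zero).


M = AᵀA = [362757408889/15156072100 -7557198768/757803605; -7557198768/757803605 2519540977/606242884]. tr(M)=1259603353/44840450, det(M)=7890481/358723600
char-poly roots: 2809/100 and 2809/3587236
κ = σ_max/σ_min = (53/10)/(53/1894) = 189.4000
perturbation bound = 189.4000·1/423 = 0.4478

0.4478


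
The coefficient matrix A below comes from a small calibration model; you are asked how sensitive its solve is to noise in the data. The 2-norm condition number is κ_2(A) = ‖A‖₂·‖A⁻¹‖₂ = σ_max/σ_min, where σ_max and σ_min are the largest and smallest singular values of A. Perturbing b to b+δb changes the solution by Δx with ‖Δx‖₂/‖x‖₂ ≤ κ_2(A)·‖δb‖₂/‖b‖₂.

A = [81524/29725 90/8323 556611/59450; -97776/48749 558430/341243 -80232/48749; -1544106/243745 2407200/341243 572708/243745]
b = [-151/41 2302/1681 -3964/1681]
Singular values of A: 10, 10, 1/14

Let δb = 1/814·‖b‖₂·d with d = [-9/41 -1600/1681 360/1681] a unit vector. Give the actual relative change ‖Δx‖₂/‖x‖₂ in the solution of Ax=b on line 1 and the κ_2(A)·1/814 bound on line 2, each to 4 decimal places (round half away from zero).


0.0056
0.1720

from the listed singular values, σ₁ = 10, σ_n = 1/14
condition number: 10 ÷ (1/14) = 140.0000
κ_2(A)·‖δb‖/‖b‖ = 0.1720
solve Ax = b  →  x = [9.7528 9.5103 -3.2612]
‖b‖ = 4.5826, ‖x‖ = 14.0071
δb = ε·‖b‖·d = [-0.0012 -0.0054 0.0012]; solving A·Δx = δb gives ‖Δx‖ = 0.0788
dividing the unrounded norms, ‖Δx‖/‖x‖ = 0.0056
so the bound overstates the realised error by a factor of ≈ 30.5661 (computed from the unrounded values)


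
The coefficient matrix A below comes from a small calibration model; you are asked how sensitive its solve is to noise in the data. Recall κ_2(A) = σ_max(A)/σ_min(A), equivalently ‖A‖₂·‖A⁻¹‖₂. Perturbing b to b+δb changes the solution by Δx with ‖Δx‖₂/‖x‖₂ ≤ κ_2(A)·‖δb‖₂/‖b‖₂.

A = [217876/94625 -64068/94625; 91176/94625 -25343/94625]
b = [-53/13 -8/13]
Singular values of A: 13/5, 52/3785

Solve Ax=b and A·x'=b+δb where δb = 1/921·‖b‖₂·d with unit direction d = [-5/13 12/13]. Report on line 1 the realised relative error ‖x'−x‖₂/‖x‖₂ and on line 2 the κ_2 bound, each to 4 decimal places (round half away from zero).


0.0045
0.2055

from the listed singular values, σ₁ = 13/5, σ_n = 52/3785
condition number: (13/5) ÷ (52/3785) = 189.2500
κ_2(A)·‖δb‖/‖b‖ = 0.2055
solve Ax = b  →  x = [18.9038 70.3077]
2-norm of b is 4.1231; of x, 72.8047
with δb = [-0.0017 0.0041], A·Δx = δb → ‖Δx‖ = 0.3259
relative error = 0.0045
tightness: 0.0045 against a bound of 0.2055 (unrounded ratio ≈ 0.0218)


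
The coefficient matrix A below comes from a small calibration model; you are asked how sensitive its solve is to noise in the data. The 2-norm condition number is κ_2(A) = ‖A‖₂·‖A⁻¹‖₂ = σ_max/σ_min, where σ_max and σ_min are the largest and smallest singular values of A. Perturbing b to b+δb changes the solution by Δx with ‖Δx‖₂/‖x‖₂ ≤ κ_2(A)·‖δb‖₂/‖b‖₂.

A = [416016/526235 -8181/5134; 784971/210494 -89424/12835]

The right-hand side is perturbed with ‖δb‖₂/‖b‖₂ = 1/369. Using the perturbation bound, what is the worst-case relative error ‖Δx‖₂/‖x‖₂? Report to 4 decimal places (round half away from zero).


form AᵀA = [9575707329/658948900 -179508960/6589489; -179508960/6589489 33659826129/658948900] with trace 74801961/1140050 and determinant 43046721/228010000
λ_max, λ_min = (74801961/1140050 ± √2237740744464/519885601)/2 = 6561/100, 6561/2280100
σ_max=√(6561/100)=(81/10), σ_min=√(6561/2280100)=(81/1510) → κ = 151.0000
perturbation bound = 151.0000·1/369 = 0.4092

0.4092


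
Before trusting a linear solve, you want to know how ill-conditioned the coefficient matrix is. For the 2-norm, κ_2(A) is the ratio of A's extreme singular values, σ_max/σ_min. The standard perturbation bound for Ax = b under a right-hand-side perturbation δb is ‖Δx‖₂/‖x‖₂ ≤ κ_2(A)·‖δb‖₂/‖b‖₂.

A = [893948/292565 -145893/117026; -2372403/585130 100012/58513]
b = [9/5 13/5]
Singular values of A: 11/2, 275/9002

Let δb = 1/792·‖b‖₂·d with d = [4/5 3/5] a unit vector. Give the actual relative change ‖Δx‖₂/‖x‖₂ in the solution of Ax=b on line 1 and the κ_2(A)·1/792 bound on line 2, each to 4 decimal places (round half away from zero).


from the listed singular values, σ₁ = 11/2, σ_n = 275/9002
κ = σ_max/σ_min = (11/2)/(275/9002) = 180.0400
bound on ‖Δx‖/‖x‖: κ·ε = 180.0400·1/792 = 0.2273
solve Ax = b  →  x = [37.6028 90.7194]
2-norm of b is 3.1623; of x, 98.2038
re-solving with b+δb shifts x by Δx of norm 0.1307
dividing the unrounded norms, ‖Δx‖/‖x‖ = 0.0013
so the bound overstates the realised error by a factor of ≈ 170.8012 (computed from the unrounded values)

0.0013
0.2273


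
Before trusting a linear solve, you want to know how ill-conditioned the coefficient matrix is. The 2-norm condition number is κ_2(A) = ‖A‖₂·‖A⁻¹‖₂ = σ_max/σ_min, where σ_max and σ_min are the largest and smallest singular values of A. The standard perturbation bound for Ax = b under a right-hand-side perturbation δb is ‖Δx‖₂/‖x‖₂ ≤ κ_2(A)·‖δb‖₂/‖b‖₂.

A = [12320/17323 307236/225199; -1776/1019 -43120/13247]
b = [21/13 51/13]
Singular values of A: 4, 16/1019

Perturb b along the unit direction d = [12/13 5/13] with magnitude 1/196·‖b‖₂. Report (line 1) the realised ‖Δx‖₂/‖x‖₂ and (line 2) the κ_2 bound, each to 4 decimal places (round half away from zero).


0.0072
1.2997

largest singular value 4, smallest 16/1019
κ_2(A) = 4 / (16/1019) = 254.7500
κ_2(A)·‖δb‖/‖b‖ = 1.2997
solve Ax = b  →  x = [-168.9375 89.2500]
2-norm of b is 4.2426; of x, 191.0640
with δb = [0.0200 0.0083], A·Δx = δb → ‖Δx‖ = 1.3786
relative error = 0.0072
realised/bound (from unrounded values) ≈ 0.0056


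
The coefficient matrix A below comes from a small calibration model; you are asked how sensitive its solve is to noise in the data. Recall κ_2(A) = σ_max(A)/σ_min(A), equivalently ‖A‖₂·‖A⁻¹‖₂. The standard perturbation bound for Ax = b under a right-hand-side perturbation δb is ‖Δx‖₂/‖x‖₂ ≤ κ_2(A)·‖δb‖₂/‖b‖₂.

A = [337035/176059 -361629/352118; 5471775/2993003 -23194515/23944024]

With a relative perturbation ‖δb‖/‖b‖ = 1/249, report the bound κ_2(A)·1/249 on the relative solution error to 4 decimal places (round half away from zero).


1.5604

AᵀA = [74635648650/10651684849 -318442724865/85213478792; -318442724865/85213478792 1358729600049/681707830336]; tr = 21229796241/2358850624, det = 1265625/2358850624
eigenvalues of AᵀA: λ = (tr ± √(tr²−4·det))/2 = 9, 140625/2358850624
so κ_2 = √(9 / (140625/2358850624)) = 388.5440
worst-case relative error ≤ 388.5440 × 1/249 = 1.5604


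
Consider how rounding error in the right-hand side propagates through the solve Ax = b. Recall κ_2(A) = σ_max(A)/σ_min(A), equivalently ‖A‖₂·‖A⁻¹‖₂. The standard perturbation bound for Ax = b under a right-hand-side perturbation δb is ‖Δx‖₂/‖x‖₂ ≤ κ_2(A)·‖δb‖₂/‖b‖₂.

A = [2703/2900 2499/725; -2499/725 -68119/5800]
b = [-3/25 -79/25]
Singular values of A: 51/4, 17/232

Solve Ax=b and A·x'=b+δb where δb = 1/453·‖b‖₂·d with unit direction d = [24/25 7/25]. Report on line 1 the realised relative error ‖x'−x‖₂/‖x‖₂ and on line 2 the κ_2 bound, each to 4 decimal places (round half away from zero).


0.0070
0.3841

largest singular value 51/4, smallest 17/232
condition number: (51/4) ÷ (17/232) = 174.0000
worst-case relative error ≤ 174.0000 × 1/453 = 0.3841
solve Ax = b  →  x = [13.1671 -3.5953]
‖b‖ = 3.1623, ‖x‖ = 13.6491
with δb = [0.0067 0.0020], A·Δx = δb → ‖Δx‖ = 0.0953
relative error = 0.0070
realised/bound (from unrounded values) ≈ 0.0182


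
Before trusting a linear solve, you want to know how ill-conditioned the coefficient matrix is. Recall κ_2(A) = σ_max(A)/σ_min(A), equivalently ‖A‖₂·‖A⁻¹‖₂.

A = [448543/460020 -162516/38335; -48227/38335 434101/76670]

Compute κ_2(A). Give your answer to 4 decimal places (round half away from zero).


280.5000

form AᵀA = [21444491641/8464736016 -1323384985/117565778; -1323384985/117565778 11763579169/235131556] with trace 264683725/5035536 and determinant 707281/20142144
solving λ² − 264683725/5035536·λ + 707281/20142144 = 0 gives λ = 841/16, 841/1258884
κ = σ_max/σ_min = (29/4)/(29/1122) = 280.5000


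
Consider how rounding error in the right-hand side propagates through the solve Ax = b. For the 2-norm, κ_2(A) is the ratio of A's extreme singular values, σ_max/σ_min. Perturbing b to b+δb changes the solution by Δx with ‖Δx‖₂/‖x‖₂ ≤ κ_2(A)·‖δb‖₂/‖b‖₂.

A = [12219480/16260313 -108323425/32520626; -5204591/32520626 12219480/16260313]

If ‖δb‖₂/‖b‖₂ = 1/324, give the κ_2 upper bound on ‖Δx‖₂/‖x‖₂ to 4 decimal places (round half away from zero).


M = AᵀA = [371416141201/629144030596 -412627400640/157286007649; -412627400640/157286007649 7335649714225/629144030596]. tr(M)=2292405073/187133858, det(M)=1500625/1497070864
solving λ² − 2292405073/187133858·λ + 1500625/1497070864 = 0 gives λ = 49/4, 30625/374267716
so κ_2 = √((49/4) / (30625/374267716)) = 386.9200
worst-case relative error ≤ 386.9200 × 1/324 = 1.1942

1.1942


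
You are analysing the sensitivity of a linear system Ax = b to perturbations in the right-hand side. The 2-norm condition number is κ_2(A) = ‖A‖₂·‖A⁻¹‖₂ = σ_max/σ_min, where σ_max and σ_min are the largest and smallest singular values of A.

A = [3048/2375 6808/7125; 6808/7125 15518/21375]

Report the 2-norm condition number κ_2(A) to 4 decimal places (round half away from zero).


M = AᵀA = [5198464/2030625 11696144/6091875; 11696144/6091875 26317924/18275625]. tr(M)=2924164/731025, det(M)=256/731025
solving λ² − 2924164/731025·λ + 256/731025 = 0 gives λ = 4, 64/731025
κ = σ_max/σ_min = 2/(8/855) = 213.7500

213.7500


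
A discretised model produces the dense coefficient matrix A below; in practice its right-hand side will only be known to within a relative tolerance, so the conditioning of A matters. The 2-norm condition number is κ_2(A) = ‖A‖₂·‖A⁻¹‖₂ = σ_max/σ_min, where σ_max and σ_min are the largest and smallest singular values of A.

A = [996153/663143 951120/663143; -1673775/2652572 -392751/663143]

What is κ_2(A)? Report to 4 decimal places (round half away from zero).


M = AᵀA = [110524589001/41633953936 26314916985/10408488484; 26314916985/10408488484 6265577529/2602122121]. tr(M)=250622865/49505296, det(M)=729/3094081
λ_max, λ_min = (250622865/49505296 ± √62809510741718049/2450774332047616)/2 = 81/16, 144/3094081
σ_max=√(81/16)=(9/4), σ_min=√(144/3094081)=(12/1759) → κ = 329.8125

329.8125


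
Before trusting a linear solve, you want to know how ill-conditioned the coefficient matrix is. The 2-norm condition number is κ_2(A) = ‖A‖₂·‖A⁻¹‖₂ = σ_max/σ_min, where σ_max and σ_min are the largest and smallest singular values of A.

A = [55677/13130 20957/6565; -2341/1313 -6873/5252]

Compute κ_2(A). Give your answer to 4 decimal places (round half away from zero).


form AᵀA = [21585541/1020100 16188687/1020100; 16188687/1020100 48568561/4080400] with trace 5396429/163216 and determinant 13225/652864
solving λ² − 5396429/163216·λ + 13225/652864 = 0 gives λ = 529/16, 25/40804
κ_2(A) = √(λ_max/λ_min) = √((529/16) / (25/40804)) = 232.3000

232.3000


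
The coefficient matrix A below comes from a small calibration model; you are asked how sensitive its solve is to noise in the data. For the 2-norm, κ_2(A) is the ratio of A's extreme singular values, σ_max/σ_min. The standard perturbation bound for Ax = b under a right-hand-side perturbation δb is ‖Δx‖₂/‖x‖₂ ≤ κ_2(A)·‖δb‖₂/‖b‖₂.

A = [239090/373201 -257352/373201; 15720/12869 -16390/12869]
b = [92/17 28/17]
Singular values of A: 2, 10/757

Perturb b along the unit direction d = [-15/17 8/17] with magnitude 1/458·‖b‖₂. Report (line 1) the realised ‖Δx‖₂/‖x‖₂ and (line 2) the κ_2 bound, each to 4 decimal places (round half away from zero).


largest singular value 2, smallest 10/757
condition number: 2 ÷ (10/757) = 151.4000
bound on ‖Δx‖/‖x‖: κ·ε = 151.4000·1/458 = 0.3306
solve Ax = b  →  x = [-217.8897 -210.2759]
2-norm of b is 5.6569; of x, 302.8066
re-solving with b+δb shifts x by Δx of norm 0.9350
relative error = 0.0031
tightness: 0.0031 against a bound of 0.3306 (unrounded ratio ≈ 0.0093)

0.0031
0.3306


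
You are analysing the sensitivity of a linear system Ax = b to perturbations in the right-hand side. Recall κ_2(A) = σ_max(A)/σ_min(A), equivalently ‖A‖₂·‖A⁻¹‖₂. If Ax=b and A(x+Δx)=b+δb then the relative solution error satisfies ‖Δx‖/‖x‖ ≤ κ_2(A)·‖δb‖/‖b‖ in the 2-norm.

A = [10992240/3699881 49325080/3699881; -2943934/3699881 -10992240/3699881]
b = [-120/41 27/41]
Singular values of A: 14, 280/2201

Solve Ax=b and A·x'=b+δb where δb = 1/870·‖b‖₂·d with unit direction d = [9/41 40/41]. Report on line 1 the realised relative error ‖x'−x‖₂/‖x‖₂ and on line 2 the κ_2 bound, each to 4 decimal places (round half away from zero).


0.1265
0.1265

from the listed singular values, σ₁ = 14, σ_n = 280/2201
κ_2(A) = 14 / (280/2201) = 110.0500
bound on ‖Δx‖/‖x‖: κ·ε = 110.0500·1/870 = 0.1265
solve Ax = b  →  x = [-0.0470 -0.2091]
‖b‖ = 3.0000, ‖x‖ = 0.2143
re-solving with b+δb shifts x by Δx of norm 0.0271
realised ‖Δx‖/‖x‖ = 0.1265
so the bound is sharp here: realised error equals the bound


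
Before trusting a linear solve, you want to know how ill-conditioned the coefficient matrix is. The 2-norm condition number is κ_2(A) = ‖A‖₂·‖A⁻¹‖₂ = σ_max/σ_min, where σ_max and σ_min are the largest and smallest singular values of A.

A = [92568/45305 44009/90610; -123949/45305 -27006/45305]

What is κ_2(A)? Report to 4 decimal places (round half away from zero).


110.5000

AᵀA = [957287569/82101721 215371170/82101721; 215371170/82101721 194163529/328406884]; tr = 2393405/195364, det = 2401/195364
λ_max, λ_min = (2393405/195364 ± √5726511218169/38167092496)/2 = 49/4, 49/48841
κ = σ_max/σ_min = (7/2)/(7/221) = 110.5000


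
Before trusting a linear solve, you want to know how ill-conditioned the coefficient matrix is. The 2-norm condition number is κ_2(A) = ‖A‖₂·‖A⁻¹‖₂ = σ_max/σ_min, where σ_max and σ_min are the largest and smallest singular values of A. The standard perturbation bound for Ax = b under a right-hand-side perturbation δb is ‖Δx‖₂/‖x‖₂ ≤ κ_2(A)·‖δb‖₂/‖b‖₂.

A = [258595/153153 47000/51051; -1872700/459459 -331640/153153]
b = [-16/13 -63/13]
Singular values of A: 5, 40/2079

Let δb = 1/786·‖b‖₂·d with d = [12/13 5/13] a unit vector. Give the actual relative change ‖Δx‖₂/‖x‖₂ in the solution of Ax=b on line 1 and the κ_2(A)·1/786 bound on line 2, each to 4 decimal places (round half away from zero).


from the listed singular values, σ₁ = 5, σ_n = 40/2079
κ = σ_max/σ_min = 5/(40/2079) = 259.8750
perturbation bound = 259.8750·1/786 = 0.3306
solve Ax = b  →  x = [74.0824 -137.2044]
2-norm of b is 5.0000; of x, 155.9271
δb = ε·‖b‖·d = [0.0059 0.0024]; solving A·Δx = δb gives ‖Δx‖ = 0.3306
relative error = 0.0021
so the bound overstates the realised error by a factor of ≈ 155.9271 (computed from the unrounded values)

0.0021
0.3306


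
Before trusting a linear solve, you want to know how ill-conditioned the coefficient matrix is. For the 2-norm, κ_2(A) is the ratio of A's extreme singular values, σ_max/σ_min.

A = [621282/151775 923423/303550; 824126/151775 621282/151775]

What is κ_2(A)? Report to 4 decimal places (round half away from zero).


AᵀA = [42606999496/921426025 31954707747/921426025; 31954707747/921426025 95867013241/3685704100]; tr = 10651800449/147428164, det = 2088025/36857041
solving λ² − 10651800449/147428164·λ + 2088025/36857041 = 0 gives λ = 289/4, 28900/36857041
σ_max=√(289/4)=(17/2), σ_min=√(28900/36857041)=(170/6071) → κ = 303.5500

303.5500


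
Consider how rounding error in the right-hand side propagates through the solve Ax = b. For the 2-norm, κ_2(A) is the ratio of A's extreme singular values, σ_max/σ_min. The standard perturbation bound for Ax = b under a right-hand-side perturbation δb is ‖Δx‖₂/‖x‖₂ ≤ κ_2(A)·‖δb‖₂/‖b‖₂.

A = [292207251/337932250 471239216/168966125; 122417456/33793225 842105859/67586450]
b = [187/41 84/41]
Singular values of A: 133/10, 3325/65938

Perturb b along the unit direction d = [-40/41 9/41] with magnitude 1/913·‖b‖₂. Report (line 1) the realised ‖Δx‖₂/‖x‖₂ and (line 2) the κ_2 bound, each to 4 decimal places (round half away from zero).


σ_max = 133/10, σ_min = 3325/65938
κ = σ_max/σ_min = (133/10)/(3325/65938) = 263.7520
worst-case relative error ≤ 263.7520 × 1/913 = 0.2889
solve Ax = b  →  x = [76.2141 -21.9942]
‖b‖ = 5.0000, ‖x‖ = 79.3242
with δb = [-0.0053 0.0012], A·Δx = δb → ‖Δx‖ = 0.1086
dividing the unrounded norms, ‖Δx‖/‖x‖ = 0.0014
realised/bound (from unrounded values) ≈ 0.0047

0.0014
0.2889


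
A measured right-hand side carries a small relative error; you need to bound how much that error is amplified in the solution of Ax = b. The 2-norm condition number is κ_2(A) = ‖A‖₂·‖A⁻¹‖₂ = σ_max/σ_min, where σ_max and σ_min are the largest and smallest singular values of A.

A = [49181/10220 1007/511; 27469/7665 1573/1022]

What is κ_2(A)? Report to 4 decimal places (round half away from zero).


AᵀA = [1353666889/37601424 46998655/3133452; 46998655/3133452 6530525/1044484]; tr = 1588765789/37601424, det = 17850625/150405696
λ_max, λ_min = (1588765789/37601424 ± √2523505523377502521/1413867086827776)/2 = 169/4, 105625/37601424
σ_max=√(169/4)=(13/2), σ_min=√(105625/37601424)=(325/6132) → κ = 122.6400

122.6400


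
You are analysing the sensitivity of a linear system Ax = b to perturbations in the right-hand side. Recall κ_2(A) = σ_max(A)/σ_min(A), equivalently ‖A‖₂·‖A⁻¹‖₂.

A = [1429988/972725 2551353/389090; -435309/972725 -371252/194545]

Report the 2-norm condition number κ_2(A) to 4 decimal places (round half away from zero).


form AᵀA = [3574975369/1513910281 15886491390/1513910281; 15886491390/1513910281 282428572825/6055641124] with trace 176519021/3602404 and determinant 60025/3602404
λ_max, λ_min = (176519021/3602404 ± √31158099837598041/12977314579216)/2 = 49, 1225/3602404
so κ_2 = √(49 / (1225/3602404)) = 379.6000

379.6000


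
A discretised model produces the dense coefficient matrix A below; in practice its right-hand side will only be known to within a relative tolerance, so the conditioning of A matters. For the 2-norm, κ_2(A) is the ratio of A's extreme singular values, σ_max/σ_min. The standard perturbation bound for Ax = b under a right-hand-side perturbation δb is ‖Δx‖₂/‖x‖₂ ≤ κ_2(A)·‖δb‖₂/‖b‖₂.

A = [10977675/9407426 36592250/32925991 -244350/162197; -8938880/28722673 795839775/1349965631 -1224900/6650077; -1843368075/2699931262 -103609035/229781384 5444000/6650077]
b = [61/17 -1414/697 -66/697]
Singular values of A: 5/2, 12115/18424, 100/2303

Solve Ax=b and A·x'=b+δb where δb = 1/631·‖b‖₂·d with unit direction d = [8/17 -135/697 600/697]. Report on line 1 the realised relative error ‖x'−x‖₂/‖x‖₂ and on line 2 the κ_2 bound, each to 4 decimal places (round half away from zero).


largest singular value 5/2, smallest 100/2303
κ = σ_max/σ_min = (5/2)/(100/2303) = 57.5750
worst-case relative error ≤ 57.5750 × 1/631 = 0.0912
solve Ax = b  →  x = [25.7295 20.3041 32.5262]
‖b‖ = 4.1231, ‖x‖ = 46.1759
δb = ε·‖b‖·d = [0.0031 -0.0013 0.0056]; solving A·Δx = δb gives ‖Δx‖ = 0.1505
dividing the unrounded norms, ‖Δx‖/‖x‖ = 0.0033
realised/bound (from unrounded values) ≈ 0.0357

0.0033
0.0912


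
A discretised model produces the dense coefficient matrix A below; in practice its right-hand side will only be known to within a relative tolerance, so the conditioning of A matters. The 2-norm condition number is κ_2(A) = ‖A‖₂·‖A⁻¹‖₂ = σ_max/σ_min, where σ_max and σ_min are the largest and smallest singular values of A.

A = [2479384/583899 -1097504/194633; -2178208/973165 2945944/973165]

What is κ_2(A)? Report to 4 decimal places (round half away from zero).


274.7760

M = AᵀA = [679532651584/29492910225 -302003400704/9830970075; -302003400704/9830970075 134226511424/3276990025]. tr(M)=75502850176/1179716409, det(M)=64000000/1179716409
solving λ² − 75502850176/1179716409·λ + 64000000/1179716409 = 0 gives λ = 64, 1000000/1179716409
σ_max=√64=8, σ_min=√(1000000/1179716409)=(1000/34347) → κ = 274.7760


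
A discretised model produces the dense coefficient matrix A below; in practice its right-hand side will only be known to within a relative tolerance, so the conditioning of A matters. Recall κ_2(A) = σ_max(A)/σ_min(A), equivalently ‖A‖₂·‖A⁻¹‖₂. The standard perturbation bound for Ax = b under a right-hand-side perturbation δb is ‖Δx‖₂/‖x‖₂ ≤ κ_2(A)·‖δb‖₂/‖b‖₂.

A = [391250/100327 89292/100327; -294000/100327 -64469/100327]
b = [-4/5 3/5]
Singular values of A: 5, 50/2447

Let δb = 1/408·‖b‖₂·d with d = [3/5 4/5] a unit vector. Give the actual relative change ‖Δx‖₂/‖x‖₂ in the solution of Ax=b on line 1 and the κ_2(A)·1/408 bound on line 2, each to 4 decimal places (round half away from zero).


σ_max = 5, σ_min = 50/2447
κ = σ_max/σ_min = 5/(50/2447) = 244.7000
κ_2(A)·‖δb‖/‖b‖ = 0.5998
solve Ax = b  →  x = [-0.1951 -0.0439]
2-norm of b is 1.0000; of x, 0.2000
with δb = [0.0015 0.0020], A·Δx = δb → ‖Δx‖ = 0.1200
dividing the unrounded norms, ‖Δx‖/‖x‖ = 0.5998
so the bound is sharp here: realised error equals the bound

0.5998
0.5998


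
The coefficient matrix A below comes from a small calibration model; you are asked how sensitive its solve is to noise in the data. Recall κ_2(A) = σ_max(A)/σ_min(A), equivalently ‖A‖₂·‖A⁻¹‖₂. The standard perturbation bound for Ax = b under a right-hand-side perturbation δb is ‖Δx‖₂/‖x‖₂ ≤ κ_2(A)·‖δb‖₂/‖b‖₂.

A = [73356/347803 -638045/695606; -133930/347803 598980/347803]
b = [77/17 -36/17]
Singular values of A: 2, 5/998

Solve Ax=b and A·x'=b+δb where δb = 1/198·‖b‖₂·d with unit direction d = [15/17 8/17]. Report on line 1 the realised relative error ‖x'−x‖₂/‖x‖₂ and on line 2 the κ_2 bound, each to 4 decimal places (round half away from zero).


from the listed singular values, σ₁ = 2, σ_n = 5/998
κ_2(A) = 2 / (5/998) = 399.2000
worst-case relative error ≤ 399.2000 × 1/198 = 2.0162
solve Ax = b  →  x = [584.6341 129.4927]
2-norm of b is 5.0000; of x, 598.8033
δb = ε·‖b‖·d = [0.0223 0.0119]; solving A·Δx = δb gives ‖Δx‖ = 5.0404
relative error = 0.0084
so the bound overstates the realised error by a factor of ≈ 239.5213 (computed from the unrounded values)

0.0084
2.0162


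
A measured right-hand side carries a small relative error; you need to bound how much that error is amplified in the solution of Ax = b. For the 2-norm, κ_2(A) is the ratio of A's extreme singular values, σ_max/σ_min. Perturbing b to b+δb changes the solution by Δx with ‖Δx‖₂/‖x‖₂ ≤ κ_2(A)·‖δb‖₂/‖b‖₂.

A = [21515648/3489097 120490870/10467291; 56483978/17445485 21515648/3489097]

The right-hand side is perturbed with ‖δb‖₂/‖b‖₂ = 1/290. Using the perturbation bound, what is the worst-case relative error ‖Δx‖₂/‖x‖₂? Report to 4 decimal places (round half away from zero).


0.9991

AᵀA = [51084835613156/1053096702025 57467349119488/631858021215; 57467349119488/631858021215 64651756861924/379114812729]; tr = 7183589764936/32795399025, det = 749664400/1311815961
eigenvalues of AᵀA: λ = (tr ± √(tr²−4·det))/2 = 5476/25, 3422500/1311815961
κ_2(A) = √(λ_max/λ_min) = √((5476/25) / (3422500/1311815961)) = 289.7520
worst-case relative error ≤ 289.7520 × 1/290 = 0.9991


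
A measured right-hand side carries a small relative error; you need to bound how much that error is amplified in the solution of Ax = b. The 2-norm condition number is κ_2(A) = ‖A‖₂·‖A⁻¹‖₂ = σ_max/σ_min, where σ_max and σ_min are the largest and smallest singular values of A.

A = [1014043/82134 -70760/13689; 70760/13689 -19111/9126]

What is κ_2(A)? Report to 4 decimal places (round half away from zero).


form AᵀA = [7151091121/39917124 -248296840/3326427; -248296840/3326427 137958481/4435236] with trace 24830525/118098 and determinant 707281/944784
char-poly roots: 841/4 and 841/236196
so κ_2 = √((841/4) / (841/236196)) = 243.0000

243.0000


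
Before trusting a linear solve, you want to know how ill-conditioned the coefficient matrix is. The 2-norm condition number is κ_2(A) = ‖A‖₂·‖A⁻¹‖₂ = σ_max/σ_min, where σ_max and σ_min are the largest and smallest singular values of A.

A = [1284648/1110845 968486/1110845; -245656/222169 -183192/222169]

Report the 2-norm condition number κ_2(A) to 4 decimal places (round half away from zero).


AᵀA = [3756233344/1467273025 2817145008/1467273025; 2817145008/1467273025 2112898756/1467273025]; tr = 234765284/58690921, det = 6400/58690921
solving λ² − 234765284/58690921·λ + 6400/58690921 = 0 gives λ = 4, 1600/58690921
κ = σ_max/σ_min = 2/(40/7661) = 383.0500

383.0500


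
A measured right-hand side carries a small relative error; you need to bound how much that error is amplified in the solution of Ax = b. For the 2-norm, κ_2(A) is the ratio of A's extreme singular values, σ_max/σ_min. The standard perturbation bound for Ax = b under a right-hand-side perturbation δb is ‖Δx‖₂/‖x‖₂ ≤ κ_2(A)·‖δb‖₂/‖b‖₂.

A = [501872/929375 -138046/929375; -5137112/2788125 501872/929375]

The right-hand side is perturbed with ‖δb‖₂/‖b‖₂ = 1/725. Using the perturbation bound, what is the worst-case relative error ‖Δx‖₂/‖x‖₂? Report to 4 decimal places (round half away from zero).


0.3077

form AᵀA = [45850878784/12437825625 -4457627104/4145941875; -4457627104/4145941875 433491524/1381980625] with trace 79603684/19900521 and determinant 6400/19900521
λ_max, λ_min = (79603684/19900521 ± √6336237053034256/396030736071441)/2 = 4, 1600/19900521
κ_2(A) = √(λ_max/λ_min) = √(4 / (1600/19900521)) = 223.0500
bound on ‖Δx‖/‖x‖: κ·ε = 223.0500·1/725 = 0.3077


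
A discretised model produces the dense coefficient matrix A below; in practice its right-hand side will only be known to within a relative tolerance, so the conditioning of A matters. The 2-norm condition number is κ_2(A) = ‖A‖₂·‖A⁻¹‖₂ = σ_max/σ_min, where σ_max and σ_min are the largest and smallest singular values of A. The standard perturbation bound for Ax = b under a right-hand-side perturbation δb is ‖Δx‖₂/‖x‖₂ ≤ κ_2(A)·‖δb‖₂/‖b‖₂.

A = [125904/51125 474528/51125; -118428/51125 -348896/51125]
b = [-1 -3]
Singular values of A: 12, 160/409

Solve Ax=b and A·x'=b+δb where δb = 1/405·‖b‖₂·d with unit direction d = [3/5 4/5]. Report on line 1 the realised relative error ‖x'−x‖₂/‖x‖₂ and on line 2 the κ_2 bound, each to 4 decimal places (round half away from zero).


0.0026
0.0757

σ_max = 12, σ_min = 160/409
condition number: 12 ÷ (160/409) = 30.6750
worst-case relative error ≤ 30.6750 × 1/405 = 0.0757
solve Ax = b  →  x = [7.3853 -2.0673]
‖b‖ = 3.1623, ‖x‖ = 7.6692
δb = ε·‖b‖·d = [0.0047 0.0062]; solving A·Δx = δb gives ‖Δx‖ = 0.0200
realised ‖Δx‖/‖x‖ = 0.0026
so the bound overstates the realised error by a factor of ≈ 29.1026 (computed from the unrounded values)


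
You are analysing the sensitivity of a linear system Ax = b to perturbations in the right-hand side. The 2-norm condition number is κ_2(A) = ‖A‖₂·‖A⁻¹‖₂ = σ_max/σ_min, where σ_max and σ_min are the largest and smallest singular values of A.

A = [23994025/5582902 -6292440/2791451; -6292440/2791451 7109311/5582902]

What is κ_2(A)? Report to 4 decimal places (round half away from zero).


77.2720

form AᵀA = [2540112250225/107850500836 -338608781280/26962625209; -338608781280/26962625209 722911790689/107850500836] with trace 5645370313/186592562 and determinant 228765625/1492740496
char-poly roots: 121/4 and 1890625/373185124
σ_max=√(121/4)=(11/2), σ_min=√(1890625/373185124)=(1375/19318) → κ = 77.2720


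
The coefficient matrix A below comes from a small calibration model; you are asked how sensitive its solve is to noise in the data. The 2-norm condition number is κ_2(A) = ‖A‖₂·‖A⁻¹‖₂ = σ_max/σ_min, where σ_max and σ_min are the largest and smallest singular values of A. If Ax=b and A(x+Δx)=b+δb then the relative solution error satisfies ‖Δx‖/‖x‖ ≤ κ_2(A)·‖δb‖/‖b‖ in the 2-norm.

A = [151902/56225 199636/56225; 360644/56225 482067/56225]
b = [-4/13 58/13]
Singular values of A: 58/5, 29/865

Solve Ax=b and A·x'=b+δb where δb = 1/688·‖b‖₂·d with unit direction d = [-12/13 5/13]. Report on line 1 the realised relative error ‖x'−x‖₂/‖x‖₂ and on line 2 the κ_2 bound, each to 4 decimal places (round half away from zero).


σ_max = 58/5, σ_min = 29/865
κ_2(A) = (58/5) / (29/865) = 346.0000
κ_2(A)·‖δb‖/‖b‖ = 0.5029
solve Ax = b  →  x = [-47.5172 36.0690]
‖b‖₂ = 4.4721 and ‖x‖₂ = 59.6562
Δx = A⁻¹·δb where δb = 1/688·4.4721·d; ‖Δx‖ = 0.1939
relative error = 0.0033
realised/bound (from unrounded values) ≈ 0.0065

0.0033
0.5029


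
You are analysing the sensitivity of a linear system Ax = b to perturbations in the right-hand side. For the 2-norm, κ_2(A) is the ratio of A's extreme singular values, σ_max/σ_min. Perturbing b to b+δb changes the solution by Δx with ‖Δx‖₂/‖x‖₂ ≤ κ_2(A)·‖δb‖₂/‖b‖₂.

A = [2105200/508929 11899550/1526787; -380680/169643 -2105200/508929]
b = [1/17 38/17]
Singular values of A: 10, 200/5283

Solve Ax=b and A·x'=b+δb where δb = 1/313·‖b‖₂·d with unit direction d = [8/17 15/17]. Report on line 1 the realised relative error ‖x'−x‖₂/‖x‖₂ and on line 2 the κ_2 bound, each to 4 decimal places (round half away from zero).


largest singular value 10, smallest 200/5283
κ = σ_max/σ_min = 10/(200/5283) = 264.1500
perturbation bound = 264.1500·1/313 = 0.8439
solve Ax = b  →  x = [-46.6618 24.7729]
‖b‖ = 2.2361, ‖x‖ = 52.8301
Δx = A⁻¹·δb where δb = 1/313·2.2361·d; ‖Δx‖ = 0.1887
dividing the unrounded norms, ‖Δx‖/‖x‖ = 0.0036
so the bound overstates the realised error by a factor of ≈ 236.2634 (computed from the unrounded values)

0.0036
0.8439
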